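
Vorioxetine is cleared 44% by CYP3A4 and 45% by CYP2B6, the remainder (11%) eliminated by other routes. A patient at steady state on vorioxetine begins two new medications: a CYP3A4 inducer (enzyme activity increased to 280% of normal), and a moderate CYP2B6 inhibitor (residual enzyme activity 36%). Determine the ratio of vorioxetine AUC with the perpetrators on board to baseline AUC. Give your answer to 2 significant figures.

The CYP3A4 pathway (44% of clearance) is boosted to 2.8× activity: 0.44 × 2.8 = 1.232.
The CYP2B6 pathway (45% of clearance) drops to 0.36× activity: 0.45 × 0.36 = 0.162.
Non-CYP routes (11%) are unchanged.
New clearance relative to baseline: 1.232 + 0.162 + 0.11 = 1.504.
Net AUC ratio = 1 / 1.504 = 0.66.

0.66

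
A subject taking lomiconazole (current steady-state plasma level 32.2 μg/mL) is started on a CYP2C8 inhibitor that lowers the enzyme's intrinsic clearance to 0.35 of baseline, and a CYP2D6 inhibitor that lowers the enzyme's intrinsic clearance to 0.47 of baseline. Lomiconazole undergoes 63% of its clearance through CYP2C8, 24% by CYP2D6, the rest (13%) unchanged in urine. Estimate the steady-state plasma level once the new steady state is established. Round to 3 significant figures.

69.5 μg/mL

CYP2C8: 0.63 × 0.35 = 0.2205
CYP2D6: 0.24 × 0.47 = 0.1128
Other: 0.13 (unchanged)
New clearance relative to baseline: 0.2205 + 0.1128 + 0.13 = 0.4633.
Steady-state plasma level ∝ 1/CL: new value = 32.2 / 0.4633 = 69.5 μg/mL.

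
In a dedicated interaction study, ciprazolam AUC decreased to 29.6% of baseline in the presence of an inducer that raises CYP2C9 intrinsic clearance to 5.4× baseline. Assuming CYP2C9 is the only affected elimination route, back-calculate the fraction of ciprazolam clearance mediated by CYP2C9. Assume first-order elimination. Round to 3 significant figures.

0.541

Write x for the fraction cleared via CYP2C9. The observed AUC change means clearance rose to 1/0.296 = 3.378 of baseline.
Only the CYP2C9 route changed, so 3.378 = x·5.4 + (1 − x), giving x = 0.541.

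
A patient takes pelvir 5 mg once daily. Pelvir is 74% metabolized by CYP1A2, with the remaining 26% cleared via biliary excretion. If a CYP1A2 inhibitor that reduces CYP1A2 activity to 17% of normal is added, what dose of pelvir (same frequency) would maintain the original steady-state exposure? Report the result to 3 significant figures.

The CYP1A2 pathway (74% of clearance) falls to 0.17× activity: 0.74 × 0.17 = 0.1258.
Non-CYP routes (26%) are unchanged.
Relative clearance = 0.1258 + 0.26 = 0.3858.
Css,avg = (dose rate)/CL, so holding Css fixed requires dose ∝ CL: 5 × 0.3858 = 1.93 mg.

1.93 mg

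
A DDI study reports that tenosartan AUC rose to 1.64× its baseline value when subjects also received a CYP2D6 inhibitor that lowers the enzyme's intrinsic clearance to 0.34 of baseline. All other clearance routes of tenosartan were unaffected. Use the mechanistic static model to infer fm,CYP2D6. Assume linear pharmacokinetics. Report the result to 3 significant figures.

0.591

Call the CYP2D6 fraction fm. After the interaction, CL_new/CL_old = fm × 0.34 + (1 − fm).
AUC ratio = 1 / (new CL fraction), so new CL fraction = 1 / 1.64 = 0.6098.
fm × 0.34 + 1 − fm = 0.6098  ⇒  fm × (0.34 − 1) = −0.3902  ⇒  fm = 0.591.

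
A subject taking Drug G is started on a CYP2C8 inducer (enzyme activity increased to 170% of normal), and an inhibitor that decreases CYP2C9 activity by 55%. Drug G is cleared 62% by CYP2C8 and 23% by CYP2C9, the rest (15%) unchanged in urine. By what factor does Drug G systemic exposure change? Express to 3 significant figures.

0.765

The CYP2C8 pathway (62% of clearance) increases to 1.7× activity: 0.62 × 1.7 = 1.054.
The CYP2C9 pathway (23% of clearance) drops to 0.45× activity: 0.23 × 0.45 = 0.1035.
Non-CYP routes (15%) are unchanged.
CL_new/CL_old = 1.054 + 0.1035 + 0.15 = 1.3075.
Because systemic exposure varies inversely with clearance, the combined effect is 1 / 1.3075 = 0.765.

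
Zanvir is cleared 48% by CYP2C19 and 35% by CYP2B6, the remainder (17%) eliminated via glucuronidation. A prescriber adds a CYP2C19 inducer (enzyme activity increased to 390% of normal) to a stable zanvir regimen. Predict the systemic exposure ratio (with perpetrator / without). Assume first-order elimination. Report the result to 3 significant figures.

CYP2C19: 0.48 × 3.9 = 1.872
CYP2B6: 0.35 (unchanged)
Other: 0.17 (unchanged)
CL_new/CL_old = 1.872 + 0.35 + 0.17 = 2.392.
Systemic exposure is inversely proportional to clearance, so the fold-change is 1 / 2.392 = 0.418.

0.418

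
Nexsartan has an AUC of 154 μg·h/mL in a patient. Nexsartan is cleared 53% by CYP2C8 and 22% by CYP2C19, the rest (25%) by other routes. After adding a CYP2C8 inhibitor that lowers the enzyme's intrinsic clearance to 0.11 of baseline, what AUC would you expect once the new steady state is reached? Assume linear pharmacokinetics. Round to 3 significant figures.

The CYP2C8 pathway (53% of clearance) is reduced to 0.11× activity: 0.53 × 0.11 = 0.0583.
CYP2C19 (22%) and the residual 25% are unaffected.
CL_new/CL_old = 0.0583 + 0.22 + 0.25 = 0.5283.
AUC ∝ 1/CL, so new value = 154 / 0.5283 = 292 μg·h/mL.

292 μg·h/mL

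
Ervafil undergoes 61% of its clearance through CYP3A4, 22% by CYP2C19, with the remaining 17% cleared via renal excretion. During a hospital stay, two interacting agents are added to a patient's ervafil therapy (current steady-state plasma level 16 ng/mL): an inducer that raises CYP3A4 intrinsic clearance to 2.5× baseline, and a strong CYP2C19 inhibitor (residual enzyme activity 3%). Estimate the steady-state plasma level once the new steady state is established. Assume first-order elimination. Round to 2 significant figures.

The CYP3A4 pathway (61% of clearance) increases to 2.5× activity: 0.61 × 2.5 = 1.525.
The CYP2C19 pathway (22% of clearance) is reduced to 0.03× activity: 0.22 × 0.03 = 0.0066.
The remaining 17% of clearance is unaffected.
New clearance relative to baseline: 1.525 + 0.0066 + 0.17 = 1.7016.
New steady-state plasma level = 16 / 1.7016 = 9.4 ng/mL (concentration scales inversely with clearance).

9.4 ng/mL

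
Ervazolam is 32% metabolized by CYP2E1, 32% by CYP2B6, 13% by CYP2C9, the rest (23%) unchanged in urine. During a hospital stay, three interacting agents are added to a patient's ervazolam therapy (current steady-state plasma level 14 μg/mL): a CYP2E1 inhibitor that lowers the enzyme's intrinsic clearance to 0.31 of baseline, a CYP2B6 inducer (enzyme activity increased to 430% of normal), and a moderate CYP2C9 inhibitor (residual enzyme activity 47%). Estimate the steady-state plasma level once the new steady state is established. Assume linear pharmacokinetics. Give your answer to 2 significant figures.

7.9 μg/mL

The CYP2E1 pathway (32% of clearance) drops to 0.31× activity: 0.32 × 0.31 = 0.0992.
The CYP2B6 pathway (32% of clearance) is boosted to 4.3× activity: 0.32 × 4.3 = 1.376.
The CYP2C9 pathway (13% of clearance) falls to 0.47× activity: 0.13 × 0.47 = 0.0611.
The remaining 23% of clearance is unaffected.
Relative clearance = 0.0992 + 1.376 + 0.0611 + 0.23 = 1.7663.
New steady-state plasma level = 14 / 1.7663 = 7.9 μg/mL (concentration scales inversely with clearance).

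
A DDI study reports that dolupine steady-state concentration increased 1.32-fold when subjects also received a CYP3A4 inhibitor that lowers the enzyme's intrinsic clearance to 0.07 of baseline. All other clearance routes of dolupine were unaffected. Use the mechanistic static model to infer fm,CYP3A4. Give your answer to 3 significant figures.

CL'/CL = 1 / 1.32 = 0.7576
0.07·fm + (1 − fm) = 0.7576
fm = (0.7576 − 1) / (0.07 − 1) = 0.261

0.261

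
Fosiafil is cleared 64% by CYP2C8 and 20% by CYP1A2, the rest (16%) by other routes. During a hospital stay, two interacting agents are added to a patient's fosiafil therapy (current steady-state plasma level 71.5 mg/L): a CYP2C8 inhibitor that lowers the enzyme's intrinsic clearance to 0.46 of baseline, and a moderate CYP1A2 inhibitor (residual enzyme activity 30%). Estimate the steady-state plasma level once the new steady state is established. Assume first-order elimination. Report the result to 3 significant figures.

CYP2C8: 0.64 × 0.46 = 0.2944
CYP1A2: 0.2 × 0.3 = 0.06
Other: 0.16 (unchanged)
New clearance relative to baseline: 0.2944 + 0.06 + 0.16 = 0.5144.
Steady-state plasma level ∝ 1/CL: new value = 71.5 / 0.5144 = 139 mg/L.

139 mg/L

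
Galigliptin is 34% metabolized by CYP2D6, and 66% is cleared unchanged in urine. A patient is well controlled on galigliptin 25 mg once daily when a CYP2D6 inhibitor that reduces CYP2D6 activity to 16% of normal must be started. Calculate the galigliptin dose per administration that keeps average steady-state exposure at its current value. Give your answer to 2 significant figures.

CYP2D6: 0.34 × 0.16 = 0.0544
Other: 0.66 (unchanged)
Relative clearance = 0.0544 + 0.66 = 0.7144.
To maintain the same steady-state level, dose must scale with clearance: new dose = 25 × 0.7144 = 18 mg.

18 mg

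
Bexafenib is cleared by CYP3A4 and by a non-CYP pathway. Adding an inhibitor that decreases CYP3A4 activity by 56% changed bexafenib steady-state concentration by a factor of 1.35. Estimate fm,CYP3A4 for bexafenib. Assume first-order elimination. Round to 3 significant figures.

Call the CYP3A4 fraction fm. After the interaction, CL_new/CL_old = fm × 0.44 + (1 − fm).
Steady-state concentration ratio = 1 / (new CL fraction), so new CL fraction = 1 / 1.35 = 0.7407.
fm × 0.44 + 1 − fm = 0.7407  ⇒  fm × (0.44 − 1) = −0.2593  ⇒  fm = 0.463.

0.463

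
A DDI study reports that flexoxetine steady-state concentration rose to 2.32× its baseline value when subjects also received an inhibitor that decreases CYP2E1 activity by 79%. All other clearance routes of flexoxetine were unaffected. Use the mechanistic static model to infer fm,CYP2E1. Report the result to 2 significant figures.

Let fm be the CYP2E1 fraction. New clearance relative to baseline = fm × 0.21 + (1 − fm).
Steady-state concentration ratio = 1 / (new CL fraction), so new CL fraction = 1 / 2.32 = 0.431.
fm × 0.21 + 1 − fm = 0.431  ⇒  fm × (0.21 − 1) = −0.569  ⇒  fm = 0.72.

0.72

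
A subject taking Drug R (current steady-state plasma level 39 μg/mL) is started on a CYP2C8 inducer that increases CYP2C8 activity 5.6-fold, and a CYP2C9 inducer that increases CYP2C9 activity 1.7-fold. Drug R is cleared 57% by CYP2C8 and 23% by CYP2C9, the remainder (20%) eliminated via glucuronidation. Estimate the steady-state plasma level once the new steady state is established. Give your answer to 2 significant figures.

The CYP2C8 pathway (57% of clearance) is boosted to 5.6× activity: 0.57 × 5.6 = 3.192.
The CYP2C9 pathway (23% of clearance) is boosted to 1.7× activity: 0.23 × 1.7 = 0.391.
Non-CYP routes (20%) are unchanged.
Relative clearance = 3.192 + 0.391 + 0.2 = 3.783.
Steady-state plasma level ∝ 1/CL: new value = 39 / 3.783 = 10 μg/mL.

10 μg/mL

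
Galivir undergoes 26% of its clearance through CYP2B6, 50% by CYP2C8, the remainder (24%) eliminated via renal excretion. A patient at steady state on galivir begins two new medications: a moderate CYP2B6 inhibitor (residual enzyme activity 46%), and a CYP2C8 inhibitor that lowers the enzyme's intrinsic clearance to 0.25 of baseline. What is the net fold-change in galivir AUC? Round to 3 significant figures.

2.06

The CYP2B6 pathway (26% of clearance) falls to 0.46× activity: 0.26 × 0.46 = 0.1196.
The CYP2C8 pathway (50% of clearance) falls to 0.25× activity: 0.5 × 0.25 = 0.125.
The remaining 24% of clearance is unaffected.
New clearance relative to baseline: 0.1196 + 0.125 + 0.24 = 0.4846.
Because AUC varies inversely with clearance, the combined effect is 1 / 0.4846 = 2.06.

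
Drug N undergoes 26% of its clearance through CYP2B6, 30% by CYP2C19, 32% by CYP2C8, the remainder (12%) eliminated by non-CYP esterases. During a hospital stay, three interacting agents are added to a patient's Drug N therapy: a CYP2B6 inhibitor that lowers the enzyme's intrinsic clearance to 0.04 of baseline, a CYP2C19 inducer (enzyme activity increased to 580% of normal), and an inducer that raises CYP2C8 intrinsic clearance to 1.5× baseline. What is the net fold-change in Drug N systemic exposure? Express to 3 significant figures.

0.425

The CYP2B6 pathway (26% of clearance) is reduced to 0.04× activity: 0.26 × 0.04 = 0.0104.
The CYP2C19 pathway (30% of clearance) is boosted to 5.8× activity: 0.3 × 5.8 = 1.74.
The CYP2C8 pathway (32% of clearance) increases to 1.5× activity: 0.32 × 1.5 = 0.48.
Non-CYP routes (12%) are unchanged.
Relative clearance = 0.0104 + 1.74 + 0.48 + 0.12 = 2.3504.
Systemic exposure ∝ 1/CL: fold-change = 1 / 2.3504 = 0.425.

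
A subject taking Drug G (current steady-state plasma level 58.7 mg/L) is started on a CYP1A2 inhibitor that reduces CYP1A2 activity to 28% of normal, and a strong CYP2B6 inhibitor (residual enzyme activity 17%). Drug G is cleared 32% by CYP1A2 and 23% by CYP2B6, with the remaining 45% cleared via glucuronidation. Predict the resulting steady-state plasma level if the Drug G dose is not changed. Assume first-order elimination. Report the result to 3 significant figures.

The CYP1A2 pathway (32% of clearance) falls to 0.28× activity: 0.32 × 0.28 = 0.0896.
The CYP2B6 pathway (23% of clearance) falls to 0.17× activity: 0.23 × 0.17 = 0.0391.
Non-CYP routes (45%) are unchanged.
CL_new/CL_old = 0.0896 + 0.0391 + 0.45 = 0.5787.
Dividing the baseline by the relative clearance: 58.7 / 0.5787 = 101 mg/L.

101 mg/L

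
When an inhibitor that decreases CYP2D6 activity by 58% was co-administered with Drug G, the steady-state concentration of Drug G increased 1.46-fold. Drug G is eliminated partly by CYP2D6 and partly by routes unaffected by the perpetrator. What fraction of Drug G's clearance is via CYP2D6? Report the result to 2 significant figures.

0.54

Let x = fm,CYP2D6. Because steady-state concentration ∝ 1/CL, relative clearance fell to 1/1.46 = 0.6849.
Setting x·0.42 + (1 − x) = 0.6849 and solving: x = (0.6849 − 1)/(0.42 − 1) = 0.54.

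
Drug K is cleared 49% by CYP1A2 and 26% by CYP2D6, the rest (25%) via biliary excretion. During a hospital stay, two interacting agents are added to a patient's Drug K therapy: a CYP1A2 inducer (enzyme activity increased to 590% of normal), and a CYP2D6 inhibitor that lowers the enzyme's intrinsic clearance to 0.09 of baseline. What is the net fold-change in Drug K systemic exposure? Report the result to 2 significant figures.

The CYP1A2 pathway (49% of clearance) rises to 5.9× activity: 0.49 × 5.9 = 2.891.
The CYP2D6 pathway (26% of clearance) is reduced to 0.09× activity: 0.26 × 0.09 = 0.0234.
Non-CYP routes (25%) are unchanged.
Relative clearance = 2.891 + 0.0234 + 0.25 = 3.1644.
Because systemic exposure varies inversely with clearance, the combined effect is 1 / 3.1644 = 0.32.

0.32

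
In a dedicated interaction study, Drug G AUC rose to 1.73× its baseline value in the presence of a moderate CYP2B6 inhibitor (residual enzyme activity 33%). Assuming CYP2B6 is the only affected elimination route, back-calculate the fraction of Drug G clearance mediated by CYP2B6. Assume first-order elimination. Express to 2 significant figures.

Let fm be the CYP2B6 fraction. New clearance relative to baseline = fm × 0.33 + (1 − fm).
AUC ratio = 1 / (new CL fraction), so new CL fraction = 1 / 1.73 = 0.578.
fm × 0.33 + 1 − fm = 0.578  ⇒  fm × (0.33 − 1) = −0.422  ⇒  fm = 0.63.

0.63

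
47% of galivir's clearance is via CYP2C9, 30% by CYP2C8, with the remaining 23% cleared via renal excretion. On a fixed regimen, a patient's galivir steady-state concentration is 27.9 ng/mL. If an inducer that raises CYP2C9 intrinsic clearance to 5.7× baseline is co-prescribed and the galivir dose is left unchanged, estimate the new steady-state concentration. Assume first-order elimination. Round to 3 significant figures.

8.69 ng/mL

The CYP2C9 pathway (47% of clearance) is boosted to 5.7× activity: 0.47 × 5.7 = 2.679.
CYP2C8 (30%) and the residual 23% are unaffected.
Relative clearance = 2.679 + 0.3 + 0.23 = 3.209.
New steady-state concentration = baseline ÷ relative clearance = 27.9 / 3.209 = 8.69 ng/mL.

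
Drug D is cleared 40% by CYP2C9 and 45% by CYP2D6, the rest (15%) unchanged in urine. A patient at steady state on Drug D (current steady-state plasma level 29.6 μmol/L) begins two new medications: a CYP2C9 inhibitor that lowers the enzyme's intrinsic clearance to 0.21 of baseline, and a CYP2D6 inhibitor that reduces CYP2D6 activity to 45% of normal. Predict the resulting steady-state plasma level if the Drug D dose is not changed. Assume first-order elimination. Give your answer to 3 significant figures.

The CYP2C9 pathway (40% of clearance) drops to 0.21× activity: 0.4 × 0.21 = 0.084.
The CYP2D6 pathway (45% of clearance) falls to 0.45× activity: 0.45 × 0.45 = 0.2025.
Non-CYP routes (15%) are unchanged.
CL_new/CL_old = 0.084 + 0.2025 + 0.15 = 0.4365.
New steady-state plasma level = 29.6 / 0.4365 = 67.8 μmol/L (concentration scales inversely with clearance).

67.8 μmol/L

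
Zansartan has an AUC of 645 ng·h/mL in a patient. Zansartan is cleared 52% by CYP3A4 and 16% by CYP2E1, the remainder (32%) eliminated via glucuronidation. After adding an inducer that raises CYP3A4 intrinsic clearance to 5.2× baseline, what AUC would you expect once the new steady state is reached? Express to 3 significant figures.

203 ng·h/mL

The CYP3A4 pathway (52% of clearance) increases to 5.2× activity: 0.52 × 5.2 = 2.704.
CYP2E1 (16%) and the residual 32% are unaffected.
New clearance relative to baseline: 2.704 + 0.16 + 0.32 = 3.184.
New AUC = baseline ÷ relative clearance = 645 / 3.184 = 203 ng·h/mL.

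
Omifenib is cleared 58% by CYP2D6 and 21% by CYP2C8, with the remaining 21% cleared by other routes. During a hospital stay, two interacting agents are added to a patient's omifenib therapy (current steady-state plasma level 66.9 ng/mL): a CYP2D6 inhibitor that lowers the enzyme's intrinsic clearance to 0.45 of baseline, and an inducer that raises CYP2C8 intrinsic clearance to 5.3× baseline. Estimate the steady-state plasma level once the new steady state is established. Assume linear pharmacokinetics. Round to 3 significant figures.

42.2 ng/mL

CYP2D6: 0.58 × 0.45 = 0.261
CYP2C8: 0.21 × 5.3 = 1.113
Other: 0.21 (unchanged)
Relative clearance = 0.261 + 1.113 + 0.21 = 1.584.
Dividing the baseline by the relative clearance: 66.9 / 1.584 = 42.2 ng/mL.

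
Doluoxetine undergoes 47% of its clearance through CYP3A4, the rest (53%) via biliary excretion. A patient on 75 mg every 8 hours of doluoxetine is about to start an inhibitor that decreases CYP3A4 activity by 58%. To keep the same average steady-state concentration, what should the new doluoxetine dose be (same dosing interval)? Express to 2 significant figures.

55 mg

The CYP3A4 pathway (47% of clearance) is reduced to 0.42× activity: 0.47 × 0.42 = 0.1974.
Non-CYP routes (53%) are unchanged.
New clearance relative to baseline: 0.1974 + 0.53 = 0.7274.
Exposure is unchanged when dose changes in proportion to clearance. New dose = 75 mg × 0.7274 = 55 mg.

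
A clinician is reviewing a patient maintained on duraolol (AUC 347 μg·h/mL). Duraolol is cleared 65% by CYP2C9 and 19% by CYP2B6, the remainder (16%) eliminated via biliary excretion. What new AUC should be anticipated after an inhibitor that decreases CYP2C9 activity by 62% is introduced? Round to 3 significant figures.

The CYP2C9 pathway (65% of clearance) drops to 0.38× activity: 0.65 × 0.38 = 0.247.
CYP2B6 (19%) and the residual 16% are unaffected.
Relative clearance = 0.247 + 0.19 + 0.16 = 0.597.
With dosing unchanged, AUC scales as 1/CL: 347 / 0.597 = 581 μg·h/mL.

581 μg·h/mL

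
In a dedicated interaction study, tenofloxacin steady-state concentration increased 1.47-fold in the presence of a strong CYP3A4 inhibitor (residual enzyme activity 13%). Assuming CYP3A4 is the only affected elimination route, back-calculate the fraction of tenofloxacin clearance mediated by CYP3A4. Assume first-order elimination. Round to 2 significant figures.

Write x for the fraction cleared via CYP3A4. The observed steady-state concentration change means clearance fell to 1/1.47 = 0.6803 of baseline.
Setting x·0.13 + (1 − x) = 0.6803 and solving: x = (0.6803 − 1)/(0.13 − 1) = 0.37.

0.37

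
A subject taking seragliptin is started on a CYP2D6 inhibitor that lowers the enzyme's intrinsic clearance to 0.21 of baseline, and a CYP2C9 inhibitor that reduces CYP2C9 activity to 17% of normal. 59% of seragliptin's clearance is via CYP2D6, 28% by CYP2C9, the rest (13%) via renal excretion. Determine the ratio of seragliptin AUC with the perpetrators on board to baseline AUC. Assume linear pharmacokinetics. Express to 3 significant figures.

3.32

The CYP2D6 pathway (59% of clearance) drops to 0.21× activity: 0.59 × 0.21 = 0.1239.
The CYP2C9 pathway (28% of clearance) is reduced to 0.17× activity: 0.28 × 0.17 = 0.0476.
Non-CYP routes (13%) are unchanged.
CL_new/CL_old = 0.1239 + 0.0476 + 0.13 = 0.3015.
Net AUC ratio = 1 / 0.3015 = 3.32.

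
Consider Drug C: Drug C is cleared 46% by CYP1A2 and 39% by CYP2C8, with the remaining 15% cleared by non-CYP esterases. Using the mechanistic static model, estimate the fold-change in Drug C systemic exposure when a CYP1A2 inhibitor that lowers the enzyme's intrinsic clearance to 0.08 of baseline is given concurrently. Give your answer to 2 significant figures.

CYP1A2: 0.46 × 0.08 = 0.0368
CYP2C8: 0.39 (unchanged)
Other: 0.15 (unchanged)
Relative clearance = 0.0368 + 0.39 + 0.15 = 0.5768.
Systemic exposure is inversely proportional to clearance, so the fold-change is 1 / 0.5768 = 1.7.

1.7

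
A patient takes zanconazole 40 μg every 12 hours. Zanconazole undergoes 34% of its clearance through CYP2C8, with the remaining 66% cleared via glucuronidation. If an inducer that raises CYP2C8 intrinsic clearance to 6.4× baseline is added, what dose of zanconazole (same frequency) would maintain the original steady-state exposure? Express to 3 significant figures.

113 μg

CYP2C8: 0.34 × 6.4 = 2.176
Other: 0.66 (unchanged)
CL_new/CL_old = 2.176 + 0.66 = 2.836.
To maintain the same steady-state level, dose must scale with clearance: new dose = 40 × 2.836 = 113 μg.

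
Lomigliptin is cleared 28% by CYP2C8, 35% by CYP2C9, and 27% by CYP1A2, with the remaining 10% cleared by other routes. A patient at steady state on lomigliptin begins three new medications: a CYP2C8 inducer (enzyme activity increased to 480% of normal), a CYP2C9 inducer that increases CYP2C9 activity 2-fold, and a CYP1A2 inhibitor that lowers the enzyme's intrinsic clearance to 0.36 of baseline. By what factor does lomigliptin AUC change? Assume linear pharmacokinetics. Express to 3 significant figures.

0.446

CYP2C8: 0.28 × 4.8 = 1.344
CYP2C9: 0.35 × 2 = 0.7
CYP1A2: 0.27 × 0.36 = 0.0972
Other: 0.1 (unchanged)
Relative clearance = 1.344 + 0.7 + 0.0972 + 0.1 = 2.2412.
Net AUC ratio = 1 / 2.2412 = 0.446.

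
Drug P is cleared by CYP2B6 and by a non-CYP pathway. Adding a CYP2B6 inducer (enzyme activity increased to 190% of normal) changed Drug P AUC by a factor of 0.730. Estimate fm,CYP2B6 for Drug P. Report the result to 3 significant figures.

CL'/CL = 1 / 0.730 = 1.37
1.9·fm + (1 − fm) = 1.37
fm = (1.37 − 1) / (1.9 − 1) = 0.411

0.411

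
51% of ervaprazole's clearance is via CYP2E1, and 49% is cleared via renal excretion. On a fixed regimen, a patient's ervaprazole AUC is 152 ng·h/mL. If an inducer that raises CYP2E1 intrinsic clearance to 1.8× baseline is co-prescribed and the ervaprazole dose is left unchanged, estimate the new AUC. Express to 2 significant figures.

1.1 × 10² ng·h/mL

CYP2E1: 0.51 × 1.8 = 0.918
Other: 0.49 (unchanged)
Relative clearance = 0.918 + 0.49 = 1.408.
New AUC = baseline ÷ relative clearance = 152 / 1.408 = 1.1 × 10² ng·h/mL.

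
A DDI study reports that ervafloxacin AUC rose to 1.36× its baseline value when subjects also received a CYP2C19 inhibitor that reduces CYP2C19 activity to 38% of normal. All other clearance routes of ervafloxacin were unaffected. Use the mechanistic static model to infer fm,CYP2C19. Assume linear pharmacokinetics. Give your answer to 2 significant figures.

0.43

Let x = fm,CYP2C19. Because AUC ∝ 1/CL, relative clearance fell to 1/1.36 = 0.7353.
Setting x·0.38 + (1 − x) = 0.7353 and solving: x = (0.7353 − 1)/(0.38 − 1) = 0.43.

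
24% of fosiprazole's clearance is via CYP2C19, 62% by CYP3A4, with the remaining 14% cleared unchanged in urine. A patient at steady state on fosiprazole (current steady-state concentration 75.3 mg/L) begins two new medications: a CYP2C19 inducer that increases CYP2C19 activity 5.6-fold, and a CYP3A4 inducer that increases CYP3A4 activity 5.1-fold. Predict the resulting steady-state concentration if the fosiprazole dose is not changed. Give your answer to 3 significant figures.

The CYP2C19 pathway (24% of clearance) increases to 5.6× activity: 0.24 × 5.6 = 1.344.
The CYP3A4 pathway (62% of clearance) rises to 5.1× activity: 0.62 × 5.1 = 3.162.
The remaining 14% of clearance is unaffected.
New clearance relative to baseline: 1.344 + 3.162 + 0.14 = 4.646.
Dividing the baseline by the relative clearance: 75.3 / 4.646 = 16.2 mg/L.

16.2 mg/L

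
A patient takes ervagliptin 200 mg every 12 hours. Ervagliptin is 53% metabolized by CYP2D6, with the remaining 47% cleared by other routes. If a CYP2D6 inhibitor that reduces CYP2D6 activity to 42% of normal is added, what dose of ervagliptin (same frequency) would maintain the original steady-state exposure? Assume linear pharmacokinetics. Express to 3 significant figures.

139 mg

The CYP2D6 pathway (53% of clearance) falls to 0.42× activity: 0.53 × 0.42 = 0.2226.
The remaining 47% of clearance is unaffected.
New clearance relative to baseline: 0.2226 + 0.47 = 0.6926.
To maintain the same steady-state level, dose must scale with clearance: new dose = 200 × 0.6926 = 139 mg.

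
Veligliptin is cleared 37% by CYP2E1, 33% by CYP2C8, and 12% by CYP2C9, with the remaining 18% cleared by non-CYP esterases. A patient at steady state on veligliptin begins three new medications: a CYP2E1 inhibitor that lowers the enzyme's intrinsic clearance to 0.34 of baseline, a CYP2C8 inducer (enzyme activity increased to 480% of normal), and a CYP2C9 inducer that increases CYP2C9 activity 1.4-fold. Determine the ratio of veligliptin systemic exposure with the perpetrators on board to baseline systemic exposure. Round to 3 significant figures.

CYP2E1: 0.37 × 0.34 = 0.1258
CYP2C8: 0.33 × 4.8 = 1.584
CYP2C9: 0.12 × 1.4 = 0.168
Other: 0.18 (unchanged)
New clearance relative to baseline: 0.1258 + 1.584 + 0.168 + 0.18 = 2.0578.
Systemic exposure ∝ 1/CL: fold-change = 1 / 2.0578 = 0.486.

0.486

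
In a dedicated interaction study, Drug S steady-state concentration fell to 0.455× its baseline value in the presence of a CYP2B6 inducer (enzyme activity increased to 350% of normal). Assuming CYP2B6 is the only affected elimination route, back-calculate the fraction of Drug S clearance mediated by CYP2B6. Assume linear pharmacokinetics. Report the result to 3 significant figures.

0.479

Call the CYP2B6 fraction fm. After the interaction, CL_new/CL_old = fm × 3.5 + (1 − fm).
Steady-state concentration ratio = 1 / (new CL fraction), so new CL fraction = 1 / 0.455 = 2.198.
fm × 3.5 + 1 − fm = 2.198  ⇒  fm × (3.5 − 1) = 1.198  ⇒  fm = 0.479.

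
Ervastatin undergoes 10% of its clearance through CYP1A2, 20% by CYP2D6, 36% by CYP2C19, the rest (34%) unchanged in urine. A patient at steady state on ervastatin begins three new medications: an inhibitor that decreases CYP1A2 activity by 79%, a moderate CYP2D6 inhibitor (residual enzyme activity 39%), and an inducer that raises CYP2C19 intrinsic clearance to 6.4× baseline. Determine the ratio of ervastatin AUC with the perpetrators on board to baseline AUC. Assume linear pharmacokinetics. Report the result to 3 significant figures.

0.365

CYP1A2: 0.1 × 0.21 = 0.021
CYP2D6: 0.2 × 0.39 = 0.078
CYP2C19: 0.36 × 6.4 = 2.304
Other: 0.34 (unchanged)
CL_new/CL_old = 0.021 + 0.078 + 2.304 + 0.34 = 2.743.
AUC ∝ 1/CL: fold-change = 1 / 2.743 = 0.365.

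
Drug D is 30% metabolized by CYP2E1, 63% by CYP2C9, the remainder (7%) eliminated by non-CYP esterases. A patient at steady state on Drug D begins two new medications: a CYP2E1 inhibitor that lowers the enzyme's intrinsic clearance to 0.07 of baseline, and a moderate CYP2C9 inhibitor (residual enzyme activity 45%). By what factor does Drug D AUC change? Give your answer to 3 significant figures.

CYP2E1: 0.3 × 0.07 = 0.021
CYP2C9: 0.63 × 0.45 = 0.2835
Other: 0.07 (unchanged)
Relative clearance = 0.021 + 0.2835 + 0.07 = 0.3745.
Net AUC ratio = 1 / 0.3745 = 2.67.

2.67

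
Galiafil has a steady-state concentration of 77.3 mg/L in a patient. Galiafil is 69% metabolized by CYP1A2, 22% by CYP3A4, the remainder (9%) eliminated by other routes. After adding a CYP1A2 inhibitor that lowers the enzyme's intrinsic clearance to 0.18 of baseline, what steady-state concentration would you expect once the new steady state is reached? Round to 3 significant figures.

178 mg/L

The CYP1A2 pathway (69% of clearance) is reduced to 0.18× activity: 0.69 × 0.18 = 0.1242.
CYP3A4 (22%) and the residual 9% are unaffected.
Relative clearance = 0.1242 + 0.22 + 0.09 = 0.4342.
New steady-state concentration = baseline ÷ relative clearance = 77.3 / 0.4342 = 178 mg/L.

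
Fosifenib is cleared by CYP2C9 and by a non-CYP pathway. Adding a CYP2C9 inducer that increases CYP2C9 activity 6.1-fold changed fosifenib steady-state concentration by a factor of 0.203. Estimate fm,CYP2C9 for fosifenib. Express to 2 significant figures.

Let x = fm,CYP2C9. Because steady-state concentration ∝ 1/CL, relative clearance rose to 1/0.203 = 4.926.
Setting x·6.1 + (1 − x) = 4.926 and solving: x = (4.926 − 1)/(6.1 − 1) = 0.77.

0.77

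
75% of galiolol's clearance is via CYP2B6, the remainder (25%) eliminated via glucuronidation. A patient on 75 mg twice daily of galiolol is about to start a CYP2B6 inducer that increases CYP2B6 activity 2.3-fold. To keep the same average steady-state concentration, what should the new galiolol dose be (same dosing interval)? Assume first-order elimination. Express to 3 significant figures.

148 mg

CYP2B6: 0.75 × 2.3 = 1.725
Other: 0.25 (unchanged)
CL_new/CL_old = 1.725 + 0.25 = 1.975.
To maintain the same steady-state level, dose must scale with clearance: new dose = 75 × 1.975 = 148 mg.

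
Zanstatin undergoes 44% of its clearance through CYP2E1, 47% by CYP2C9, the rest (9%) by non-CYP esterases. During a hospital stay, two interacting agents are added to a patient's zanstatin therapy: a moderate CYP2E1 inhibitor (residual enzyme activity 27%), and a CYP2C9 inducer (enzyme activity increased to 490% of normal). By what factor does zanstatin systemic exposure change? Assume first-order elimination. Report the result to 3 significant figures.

The CYP2E1 pathway (44% of clearance) drops to 0.27× activity: 0.44 × 0.27 = 0.1188.
The CYP2C9 pathway (47% of clearance) increases to 4.9× activity: 0.47 × 4.9 = 2.303.
The remaining 9% of clearance is unaffected.
Relative clearance = 0.1188 + 2.303 + 0.09 = 2.5118.
Net systemic exposure ratio = 1 / 2.5118 = 0.398.

0.398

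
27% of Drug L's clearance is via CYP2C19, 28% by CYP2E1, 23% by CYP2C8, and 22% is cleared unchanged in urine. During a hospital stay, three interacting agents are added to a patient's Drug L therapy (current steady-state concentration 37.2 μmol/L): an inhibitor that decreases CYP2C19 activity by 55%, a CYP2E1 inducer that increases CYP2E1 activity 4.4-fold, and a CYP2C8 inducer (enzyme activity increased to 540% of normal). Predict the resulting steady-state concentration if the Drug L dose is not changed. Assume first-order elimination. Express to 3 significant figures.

13.2 μmol/L

CYP2C19: 0.27 × 0.45 = 0.1215
CYP2E1: 0.28 × 4.4 = 1.232
CYP2C8: 0.23 × 5.4 = 1.242
Other: 0.22 (unchanged)
CL_new/CL_old = 0.1215 + 1.232 + 1.242 + 0.22 = 2.8155.
New steady-state concentration = 37.2 / 2.8155 = 13.2 μmol/L (concentration scales inversely with clearance).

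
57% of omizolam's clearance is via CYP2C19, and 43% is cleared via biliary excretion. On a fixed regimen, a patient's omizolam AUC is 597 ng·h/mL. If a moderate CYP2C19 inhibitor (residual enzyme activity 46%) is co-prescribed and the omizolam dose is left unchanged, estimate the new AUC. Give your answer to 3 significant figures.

862 ng·h/mL

CYP2C19: 0.57 × 0.46 = 0.2622
Other: 0.43 (unchanged)
New clearance relative to baseline: 0.2622 + 0.43 = 0.6922.
With dosing unchanged, AUC scales as 1/CL: 597 / 0.6922 = 862 ng·h/mL.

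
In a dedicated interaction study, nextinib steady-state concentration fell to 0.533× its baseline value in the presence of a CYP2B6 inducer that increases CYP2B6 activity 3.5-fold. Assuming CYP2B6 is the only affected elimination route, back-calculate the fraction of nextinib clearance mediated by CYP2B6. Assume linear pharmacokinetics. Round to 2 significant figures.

CL'/CL = 1 / 0.533 = 1.876
3.5·fm + (1 − fm) = 1.876
fm = (1.876 − 1) / (3.5 − 1) = 0.35

0.35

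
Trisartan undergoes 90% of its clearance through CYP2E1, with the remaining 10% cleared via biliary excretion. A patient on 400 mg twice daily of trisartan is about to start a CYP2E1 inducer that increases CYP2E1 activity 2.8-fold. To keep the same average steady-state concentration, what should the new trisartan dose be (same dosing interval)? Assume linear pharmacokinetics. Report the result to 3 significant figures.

1.05 × 10³ mg

The CYP2E1 pathway (90% of clearance) increases to 2.8× activity: 0.9 × 2.8 = 2.52.
Non-CYP routes (10%) are unchanged.
CL_new/CL_old = 2.52 + 0.1 = 2.62.
Exposure is unchanged when dose changes in proportion to clearance. New dose = 400 mg × 2.62 = 1.05 × 10³ mg.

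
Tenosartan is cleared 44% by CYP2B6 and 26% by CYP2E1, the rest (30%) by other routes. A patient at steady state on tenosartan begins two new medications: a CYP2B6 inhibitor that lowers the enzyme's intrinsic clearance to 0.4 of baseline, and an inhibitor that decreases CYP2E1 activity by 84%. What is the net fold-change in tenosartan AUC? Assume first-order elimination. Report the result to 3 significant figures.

1.93

CYP2B6: 0.44 × 0.4 = 0.176
CYP2E1: 0.26 × 0.16 = 0.0416
Other: 0.3 (unchanged)
New clearance relative to baseline: 0.176 + 0.0416 + 0.3 = 0.5176.
AUC ∝ 1/CL: fold-change = 1 / 0.5176 = 1.93.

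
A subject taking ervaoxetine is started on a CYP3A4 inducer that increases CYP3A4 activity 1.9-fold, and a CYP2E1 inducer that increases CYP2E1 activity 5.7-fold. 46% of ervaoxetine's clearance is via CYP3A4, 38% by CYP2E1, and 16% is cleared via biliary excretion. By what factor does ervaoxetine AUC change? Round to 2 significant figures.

The CYP3A4 pathway (46% of clearance) rises to 1.9× activity: 0.46 × 1.9 = 0.874.
The CYP2E1 pathway (38% of clearance) increases to 5.7× activity: 0.38 × 5.7 = 2.166.
The remaining 16% of clearance is unaffected.
New clearance relative to baseline: 0.874 + 2.166 + 0.16 = 3.2.
AUC ∝ 1/CL: fold-change = 1 / 3.2 = 0.31.

0.31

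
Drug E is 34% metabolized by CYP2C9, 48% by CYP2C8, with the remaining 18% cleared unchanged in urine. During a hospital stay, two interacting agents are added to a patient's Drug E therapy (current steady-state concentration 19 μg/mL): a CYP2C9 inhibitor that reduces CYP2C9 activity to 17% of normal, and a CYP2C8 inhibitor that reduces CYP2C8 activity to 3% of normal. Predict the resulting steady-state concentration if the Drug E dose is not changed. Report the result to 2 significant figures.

The CYP2C9 pathway (34% of clearance) falls to 0.17× activity: 0.34 × 0.17 = 0.0578.
The CYP2C8 pathway (48% of clearance) falls to 0.03× activity: 0.48 × 0.03 = 0.0144.
Non-CYP routes (18%) are unchanged.
CL_new/CL_old = 0.0578 + 0.0144 + 0.18 = 0.2522.
Steady-state concentration ∝ 1/CL: new value = 19 / 0.2522 = 75 μg/mL.

75 μg/mL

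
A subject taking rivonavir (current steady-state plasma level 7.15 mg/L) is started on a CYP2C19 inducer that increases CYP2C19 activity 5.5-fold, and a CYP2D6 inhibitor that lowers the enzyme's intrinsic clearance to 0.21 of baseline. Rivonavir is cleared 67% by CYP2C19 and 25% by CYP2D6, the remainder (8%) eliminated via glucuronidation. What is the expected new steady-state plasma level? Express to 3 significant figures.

1.87 mg/L

The CYP2C19 pathway (67% of clearance) is boosted to 5.5× activity: 0.67 × 5.5 = 3.685.
The CYP2D6 pathway (25% of clearance) is reduced to 0.21× activity: 0.25 × 0.21 = 0.0525.
The remaining 8% of clearance is unaffected.
Relative clearance = 3.685 + 0.0525 + 0.08 = 3.8175.
Steady-state plasma level ∝ 1/CL: new value = 7.15 / 3.8175 = 1.87 mg/L.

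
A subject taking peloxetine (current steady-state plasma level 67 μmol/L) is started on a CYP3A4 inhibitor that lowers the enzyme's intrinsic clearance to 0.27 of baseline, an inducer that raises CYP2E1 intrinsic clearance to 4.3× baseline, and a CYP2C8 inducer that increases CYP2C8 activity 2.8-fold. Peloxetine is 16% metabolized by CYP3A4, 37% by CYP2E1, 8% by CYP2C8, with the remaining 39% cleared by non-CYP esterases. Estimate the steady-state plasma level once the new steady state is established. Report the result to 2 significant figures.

30 μmol/L

CYP3A4: 0.16 × 0.27 = 0.0432
CYP2E1: 0.37 × 4.3 = 1.591
CYP2C8: 0.08 × 2.8 = 0.224
Other: 0.39 (unchanged)
CL_new/CL_old = 0.0432 + 1.591 + 0.224 + 0.39 = 2.2482.
Dividing the baseline by the relative clearance: 67 / 2.2482 = 30 μmol/L.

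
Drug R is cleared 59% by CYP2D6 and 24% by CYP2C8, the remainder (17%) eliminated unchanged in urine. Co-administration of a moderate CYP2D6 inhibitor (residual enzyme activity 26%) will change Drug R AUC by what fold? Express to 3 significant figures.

1.77

The CYP2D6 pathway (59% of clearance) drops to 0.26× activity: 0.59 × 0.26 = 0.1534.
CYP2C8 (24%) and the residual 17% are unaffected.
Relative clearance = 0.1534 + 0.24 + 0.17 = 0.5634.
AUC ratio = CL_old/CL_new = 1 / 0.5634 = 1.77.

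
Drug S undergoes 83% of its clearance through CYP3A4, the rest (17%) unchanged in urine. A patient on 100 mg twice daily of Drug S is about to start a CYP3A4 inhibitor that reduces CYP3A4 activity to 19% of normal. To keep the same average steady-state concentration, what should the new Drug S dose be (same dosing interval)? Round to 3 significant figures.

32.8 mg

The CYP3A4 pathway (83% of clearance) is reduced to 0.19× activity: 0.83 × 0.19 = 0.1577.
The remaining 17% of clearance is unaffected.
Relative clearance = 0.1577 + 0.17 = 0.3277.
Exposure is unchanged when dose changes in proportion to clearance. New dose = 100 mg × 0.3277 = 32.8 mg.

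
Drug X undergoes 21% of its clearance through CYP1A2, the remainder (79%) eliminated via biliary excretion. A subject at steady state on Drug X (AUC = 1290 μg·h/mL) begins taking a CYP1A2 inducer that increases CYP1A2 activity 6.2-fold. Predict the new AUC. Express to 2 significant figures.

6.2 × 10² μg·h/mL

CYP1A2: 0.21 × 6.2 = 1.302
Other: 0.79 (unchanged)
New clearance relative to baseline: 1.302 + 0.79 = 2.092.
New AUC = baseline ÷ relative clearance = 1290 / 2.092 = 6.2 × 10² μg·h/mL.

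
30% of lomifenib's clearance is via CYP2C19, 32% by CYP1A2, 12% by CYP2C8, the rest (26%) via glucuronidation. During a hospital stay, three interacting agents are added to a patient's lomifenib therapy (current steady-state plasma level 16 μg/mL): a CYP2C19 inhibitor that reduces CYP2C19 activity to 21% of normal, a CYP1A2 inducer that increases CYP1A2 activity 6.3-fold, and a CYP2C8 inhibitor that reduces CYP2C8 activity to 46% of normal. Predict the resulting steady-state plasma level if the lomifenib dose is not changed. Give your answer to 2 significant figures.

6.7 μg/mL

The CYP2C19 pathway (30% of clearance) is reduced to 0.21× activity: 0.3 × 0.21 = 0.063.
The CYP1A2 pathway (32% of clearance) is boosted to 6.3× activity: 0.32 × 6.3 = 2.016.
The CYP2C8 pathway (12% of clearance) drops to 0.46× activity: 0.12 × 0.46 = 0.0552.
The remaining 26% of clearance is unaffected.
New clearance relative to baseline: 0.063 + 2.016 + 0.0552 + 0.26 = 2.3942.
New steady-state plasma level = 16 / 2.3942 = 6.7 μg/mL (concentration scales inversely with clearance).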